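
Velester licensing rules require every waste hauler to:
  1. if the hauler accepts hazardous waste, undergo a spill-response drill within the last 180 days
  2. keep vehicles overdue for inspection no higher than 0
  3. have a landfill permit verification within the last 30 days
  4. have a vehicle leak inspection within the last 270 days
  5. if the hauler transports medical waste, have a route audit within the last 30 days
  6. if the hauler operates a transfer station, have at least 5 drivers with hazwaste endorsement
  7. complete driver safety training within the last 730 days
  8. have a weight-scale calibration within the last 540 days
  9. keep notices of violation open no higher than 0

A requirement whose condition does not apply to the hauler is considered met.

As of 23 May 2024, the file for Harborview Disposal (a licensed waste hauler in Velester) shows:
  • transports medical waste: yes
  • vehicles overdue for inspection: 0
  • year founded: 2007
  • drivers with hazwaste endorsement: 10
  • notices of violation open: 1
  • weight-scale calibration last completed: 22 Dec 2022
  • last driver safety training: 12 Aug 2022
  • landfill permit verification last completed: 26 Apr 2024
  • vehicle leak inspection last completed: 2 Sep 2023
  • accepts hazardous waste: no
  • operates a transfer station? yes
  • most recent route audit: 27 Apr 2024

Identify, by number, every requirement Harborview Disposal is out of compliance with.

9

1. condition 'accepts hazardous waste' does not hold → requirement n/a → met
2. vehicles overdue for inspection 0 ≤ 0 → met
3. landfill permit verification 27 days ago vs limit 30 → met
4. vehicle leak inspection 264 days ago vs limit 270 → met
5. condition 'transports medical waste' holds; route audit 26 days ago vs limit 30 → met
6. condition 'operates a transfer station' holds; drivers with hazwaste endorsement 10 ≥ 5 → met
7. driver safety training 650 days ago vs limit 730 → met
8. weight-scale calibration 518 days ago vs limit 540 → met
9. notices of violation open 1 > 0 → not met
Not met: 9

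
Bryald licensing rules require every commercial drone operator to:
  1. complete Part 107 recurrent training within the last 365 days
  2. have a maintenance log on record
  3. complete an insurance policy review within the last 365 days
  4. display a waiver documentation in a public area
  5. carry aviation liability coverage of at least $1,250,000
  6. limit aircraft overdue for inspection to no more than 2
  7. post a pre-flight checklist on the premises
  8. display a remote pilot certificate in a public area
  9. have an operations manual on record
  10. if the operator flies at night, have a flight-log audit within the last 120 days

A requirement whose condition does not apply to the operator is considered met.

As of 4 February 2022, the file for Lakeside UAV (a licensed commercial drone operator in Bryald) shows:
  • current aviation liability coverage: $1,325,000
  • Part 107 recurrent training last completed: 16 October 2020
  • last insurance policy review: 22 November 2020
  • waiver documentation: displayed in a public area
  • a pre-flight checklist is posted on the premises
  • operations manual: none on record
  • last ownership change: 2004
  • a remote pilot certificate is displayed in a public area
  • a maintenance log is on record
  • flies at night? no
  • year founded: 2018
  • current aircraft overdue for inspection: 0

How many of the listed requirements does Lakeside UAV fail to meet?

3

1. Part 107 recurrent training 476 days ago vs limit 365 → not met
2. maintenance log present → met
3. insurance policy review 439 days ago vs limit 365 → not met
4. waiver documentation present → met
5. aviation liability coverage $1,325,000 ≥ $1,250,000 → met
6. aircraft overdue for inspection 0 ≤ 2 → met
7. pre-flight checklist present → met
8. remote pilot certificate present → met
9. operations manual absent → not met
10. condition 'flies at night' does not hold → requirement n/a → met
Not met: 3 of 10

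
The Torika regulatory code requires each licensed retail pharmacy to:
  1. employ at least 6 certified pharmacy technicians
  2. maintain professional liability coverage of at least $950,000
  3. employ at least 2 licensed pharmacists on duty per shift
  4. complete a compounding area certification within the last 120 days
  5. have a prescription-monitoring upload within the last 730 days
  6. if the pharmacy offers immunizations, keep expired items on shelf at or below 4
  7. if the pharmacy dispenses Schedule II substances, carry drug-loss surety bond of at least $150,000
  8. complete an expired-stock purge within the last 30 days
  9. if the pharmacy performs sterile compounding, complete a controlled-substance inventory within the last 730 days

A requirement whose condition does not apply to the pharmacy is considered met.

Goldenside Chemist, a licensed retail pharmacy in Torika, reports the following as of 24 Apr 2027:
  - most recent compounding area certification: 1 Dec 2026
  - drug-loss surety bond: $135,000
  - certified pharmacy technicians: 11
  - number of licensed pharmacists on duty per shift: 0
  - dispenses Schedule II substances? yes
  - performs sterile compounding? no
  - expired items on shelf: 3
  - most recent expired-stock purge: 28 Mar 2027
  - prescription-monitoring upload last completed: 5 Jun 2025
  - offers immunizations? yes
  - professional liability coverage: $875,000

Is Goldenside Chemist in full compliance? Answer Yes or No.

No

1. certified pharmacy technicians 11 ≥ 6 → met
2. professional liability coverage $875,000 < $950,000 → not met
3. licensed pharmacists on duty per shift 0 < 2 → not met
4. compounding area certification 144 days ago vs limit 120 → not met
5. prescription-monitoring upload 688 days ago vs limit 730 → met
6. condition 'offers immunizations' holds; expired items on shelf 3 ≤ 4 → met
7. condition 'dispenses Schedule II substances' holds; drug-loss surety bond $135,000 < $150,000 → not met
8. expired-stock purge 27 days ago vs limit 30 → met
9. condition 'performs sterile compounding' does not hold → requirement n/a → met
Not met: 2, 3, 4, 7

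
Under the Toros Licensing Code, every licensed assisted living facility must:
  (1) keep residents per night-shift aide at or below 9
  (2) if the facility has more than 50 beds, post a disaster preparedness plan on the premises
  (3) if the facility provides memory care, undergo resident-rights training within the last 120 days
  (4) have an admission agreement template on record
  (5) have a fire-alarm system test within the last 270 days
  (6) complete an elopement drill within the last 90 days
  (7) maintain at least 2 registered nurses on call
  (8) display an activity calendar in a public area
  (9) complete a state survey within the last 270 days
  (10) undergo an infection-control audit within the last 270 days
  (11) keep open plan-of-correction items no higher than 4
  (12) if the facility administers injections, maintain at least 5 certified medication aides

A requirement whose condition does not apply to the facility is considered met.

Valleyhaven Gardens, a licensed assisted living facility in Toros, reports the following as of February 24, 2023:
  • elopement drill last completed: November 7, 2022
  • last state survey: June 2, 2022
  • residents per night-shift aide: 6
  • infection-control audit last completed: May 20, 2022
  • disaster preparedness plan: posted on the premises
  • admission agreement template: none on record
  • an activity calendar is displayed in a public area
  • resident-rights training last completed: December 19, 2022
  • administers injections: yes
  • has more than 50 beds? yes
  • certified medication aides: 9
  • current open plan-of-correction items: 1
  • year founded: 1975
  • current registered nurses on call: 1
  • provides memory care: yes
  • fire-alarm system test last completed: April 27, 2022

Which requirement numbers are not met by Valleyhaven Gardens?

1. residents per night-shift aide 6 ≤ 9 → met
2. condition 'has more than 50 beds' holds; disaster preparedness plan present → met
3. condition 'provides memory care' holds; resident-rights training 67 days ago vs limit 120 → met
4. admission agreement template absent → not met
5. fire-alarm system test 303 days ago vs limit 270 → not met
6. elopement drill 109 days ago vs limit 90 → not met
7. registered nurses on call 1 < 2 → not met
8. activity calendar present → met
9. state survey 267 days ago vs limit 270 → met
10. infection-control audit 280 days ago vs limit 270 → not met
11. open plan-of-correction items 1 ≤ 4 → met
12. condition 'administers injections' holds; certified medication aides 9 ≥ 5 → met
Not met: 4, 5, 6, 7, 10

4, 5, 6, 7, 10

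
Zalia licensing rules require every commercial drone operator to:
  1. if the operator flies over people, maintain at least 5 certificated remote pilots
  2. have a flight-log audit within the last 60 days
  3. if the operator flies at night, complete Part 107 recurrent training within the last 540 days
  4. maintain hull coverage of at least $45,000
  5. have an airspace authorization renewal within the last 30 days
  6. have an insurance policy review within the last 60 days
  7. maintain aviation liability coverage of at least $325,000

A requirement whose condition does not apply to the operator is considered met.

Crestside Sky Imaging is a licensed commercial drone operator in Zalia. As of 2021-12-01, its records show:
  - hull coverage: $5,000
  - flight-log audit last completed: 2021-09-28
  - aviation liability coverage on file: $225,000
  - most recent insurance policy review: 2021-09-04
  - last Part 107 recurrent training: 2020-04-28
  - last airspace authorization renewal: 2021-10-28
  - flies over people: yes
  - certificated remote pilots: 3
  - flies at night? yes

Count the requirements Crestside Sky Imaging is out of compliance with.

7

1. condition 'flies over people' holds; certificated remote pilots 3 < 5 → not met
2. flight-log audit 64 days ago vs limit 60 → not met
3. condition 'flies at night' holds; Part 107 recurrent training 582 days ago vs limit 540 → not met
4. hull coverage $5,000 < $45,000 → not met
5. airspace authorization renewal 34 days ago vs limit 30 → not met
6. insurance policy review 88 days ago vs limit 60 → not met
7. aviation liability coverage $225,000 < $325,000 → not met
Not met: 7 of 7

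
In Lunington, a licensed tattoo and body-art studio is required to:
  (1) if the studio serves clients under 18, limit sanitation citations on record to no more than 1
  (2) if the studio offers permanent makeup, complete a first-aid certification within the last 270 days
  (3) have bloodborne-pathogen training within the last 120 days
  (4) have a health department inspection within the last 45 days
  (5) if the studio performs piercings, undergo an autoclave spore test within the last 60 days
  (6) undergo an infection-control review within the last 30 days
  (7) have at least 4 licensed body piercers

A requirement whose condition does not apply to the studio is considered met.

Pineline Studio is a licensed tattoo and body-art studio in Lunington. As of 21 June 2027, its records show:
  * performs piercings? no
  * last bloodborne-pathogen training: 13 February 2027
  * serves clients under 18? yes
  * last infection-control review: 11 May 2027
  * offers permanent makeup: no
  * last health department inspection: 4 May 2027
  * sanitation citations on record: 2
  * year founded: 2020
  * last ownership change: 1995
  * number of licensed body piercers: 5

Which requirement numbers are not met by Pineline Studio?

1, 3, 4, 6

1. condition 'serves clients under 18' holds; sanitation citations on record 2 > 1 → not met
2. condition 'offers permanent makeup' does not hold → requirement n/a → met
3. bloodborne-pathogen training 128 days ago vs limit 120 → not met
4. health department inspection 48 days ago vs limit 45 → not met
5. condition 'performs piercings' does not hold → requirement n/a → met
6. infection-control review 41 days ago vs limit 30 → not met
7. licensed body piercers 5 ≥ 4 → met
Not met: 1, 3, 4, 6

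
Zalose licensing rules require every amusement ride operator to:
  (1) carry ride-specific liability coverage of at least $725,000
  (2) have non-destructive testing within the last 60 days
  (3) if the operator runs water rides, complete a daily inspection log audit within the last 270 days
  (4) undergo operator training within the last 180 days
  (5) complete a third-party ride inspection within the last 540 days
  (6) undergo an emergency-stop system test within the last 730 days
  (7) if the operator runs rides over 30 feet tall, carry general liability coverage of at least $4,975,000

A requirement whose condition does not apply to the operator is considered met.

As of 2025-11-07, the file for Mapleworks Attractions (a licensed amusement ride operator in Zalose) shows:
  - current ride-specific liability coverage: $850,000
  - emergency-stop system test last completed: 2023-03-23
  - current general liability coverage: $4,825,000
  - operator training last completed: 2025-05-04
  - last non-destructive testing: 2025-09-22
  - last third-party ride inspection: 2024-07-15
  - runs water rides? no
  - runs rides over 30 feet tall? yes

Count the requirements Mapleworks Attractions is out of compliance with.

3

1. ride-specific liability coverage $850,000 ≥ $725,000 → met
2. non-destructive testing 46 days ago vs limit 60 → met
3. condition 'runs water rides' does not hold → requirement n/a → met
4. operator training 187 days ago vs limit 180 → not met
5. third-party ride inspection 480 days ago vs limit 540 → met
6. emergency-stop system test 960 days ago vs limit 730 → not met
7. condition 'runs rides over 30 feet tall' holds; general liability coverage $4,825,000 < $4,975,000 → not met
Not met: 3 of 7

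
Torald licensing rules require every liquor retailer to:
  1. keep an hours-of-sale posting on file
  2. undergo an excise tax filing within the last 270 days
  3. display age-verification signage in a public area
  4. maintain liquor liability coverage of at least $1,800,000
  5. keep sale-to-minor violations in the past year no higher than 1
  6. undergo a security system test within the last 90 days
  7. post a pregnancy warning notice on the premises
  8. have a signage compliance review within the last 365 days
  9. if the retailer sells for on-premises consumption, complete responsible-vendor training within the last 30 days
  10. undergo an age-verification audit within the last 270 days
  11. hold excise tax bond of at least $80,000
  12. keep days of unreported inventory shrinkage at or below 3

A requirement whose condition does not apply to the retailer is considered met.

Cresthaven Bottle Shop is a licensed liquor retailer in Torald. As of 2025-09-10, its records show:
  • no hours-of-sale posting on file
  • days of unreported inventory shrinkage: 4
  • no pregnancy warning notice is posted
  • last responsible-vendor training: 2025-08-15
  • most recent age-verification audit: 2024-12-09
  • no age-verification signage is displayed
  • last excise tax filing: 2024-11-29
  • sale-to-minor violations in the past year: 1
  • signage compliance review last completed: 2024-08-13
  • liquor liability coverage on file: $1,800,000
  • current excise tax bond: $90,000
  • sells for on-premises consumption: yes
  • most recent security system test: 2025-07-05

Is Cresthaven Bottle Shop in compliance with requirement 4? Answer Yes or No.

Yes

4. liquor liability coverage $1,800,000 ≥ $1,800,000 → met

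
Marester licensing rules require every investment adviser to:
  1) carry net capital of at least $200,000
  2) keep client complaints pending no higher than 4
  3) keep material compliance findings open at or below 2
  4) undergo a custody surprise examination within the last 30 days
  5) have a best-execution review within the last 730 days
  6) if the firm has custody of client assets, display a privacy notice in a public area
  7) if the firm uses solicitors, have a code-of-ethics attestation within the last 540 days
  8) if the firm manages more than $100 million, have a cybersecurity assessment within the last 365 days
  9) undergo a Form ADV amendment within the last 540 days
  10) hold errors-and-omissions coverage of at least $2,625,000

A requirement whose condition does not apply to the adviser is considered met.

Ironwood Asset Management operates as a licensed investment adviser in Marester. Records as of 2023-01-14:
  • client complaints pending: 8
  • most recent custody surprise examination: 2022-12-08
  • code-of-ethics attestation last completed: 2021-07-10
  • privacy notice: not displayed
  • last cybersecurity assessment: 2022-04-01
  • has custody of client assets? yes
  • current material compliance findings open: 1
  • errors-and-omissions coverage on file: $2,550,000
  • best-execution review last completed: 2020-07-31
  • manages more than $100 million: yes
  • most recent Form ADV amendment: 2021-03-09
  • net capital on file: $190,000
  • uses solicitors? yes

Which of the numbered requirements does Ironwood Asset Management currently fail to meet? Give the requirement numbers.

1. net capital $190,000 < $200,000 → not met
2. client complaints pending 8 > 4 → not met
3. material compliance findings open 1 ≤ 2 → met
4. custody surprise examination 37 days ago vs limit 30 → not met
5. best-execution review 897 days ago vs limit 730 → not met
6. condition 'has custody of client assets' holds; privacy notice absent → not met
7. condition 'uses solicitors' holds; code-of-ethics attestation 553 days ago vs limit 540 → not met
8. condition 'manages more than $100 million' holds; cybersecurity assessment 288 days ago vs limit 365 → met
9. Form ADV amendment 676 days ago vs limit 540 → not met
10. errors-and-omissions coverage $2,550,000 < $2,625,000 → not met
Not met: 1, 2, 4, 5, 6, 7, 9, 10

1, 2, 4, 5, 6, 7, 9, 10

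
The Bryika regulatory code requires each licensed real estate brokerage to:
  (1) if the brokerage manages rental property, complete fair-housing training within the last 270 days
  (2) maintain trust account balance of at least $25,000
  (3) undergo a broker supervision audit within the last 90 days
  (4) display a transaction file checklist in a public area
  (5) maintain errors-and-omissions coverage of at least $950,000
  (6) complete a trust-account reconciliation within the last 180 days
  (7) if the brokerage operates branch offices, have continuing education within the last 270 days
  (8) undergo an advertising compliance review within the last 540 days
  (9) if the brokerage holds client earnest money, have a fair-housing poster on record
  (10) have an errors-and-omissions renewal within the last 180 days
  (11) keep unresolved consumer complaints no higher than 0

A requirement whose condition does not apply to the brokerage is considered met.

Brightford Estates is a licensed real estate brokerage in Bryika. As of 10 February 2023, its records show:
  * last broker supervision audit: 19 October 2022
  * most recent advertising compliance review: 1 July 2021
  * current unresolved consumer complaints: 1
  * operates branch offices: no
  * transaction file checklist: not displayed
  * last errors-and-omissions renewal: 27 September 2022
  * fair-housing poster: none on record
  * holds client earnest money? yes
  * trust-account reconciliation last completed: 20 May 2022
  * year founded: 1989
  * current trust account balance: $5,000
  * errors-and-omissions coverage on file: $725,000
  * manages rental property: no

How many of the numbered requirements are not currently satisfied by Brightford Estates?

1. condition 'manages rental property' does not hold → requirement n/a → met
2. trust account balance $5,000 < $25,000 → not met
3. broker supervision audit 114 days ago vs limit 90 → not met
4. transaction file checklist absent → not met
5. errors-and-omissions coverage $725,000 < $950,000 → not met
6. trust-account reconciliation 266 days ago vs limit 180 → not met
7. condition 'operates branch offices' does not hold → requirement n/a → met
8. advertising compliance review 589 days ago vs limit 540 → not met
9. condition 'holds client earnest money' holds; fair-housing poster absent → not met
10. errors-and-omissions renewal 136 days ago vs limit 180 → met
11. unresolved consumer complaints 1 > 0 → not met
Not met: 8 of 11

8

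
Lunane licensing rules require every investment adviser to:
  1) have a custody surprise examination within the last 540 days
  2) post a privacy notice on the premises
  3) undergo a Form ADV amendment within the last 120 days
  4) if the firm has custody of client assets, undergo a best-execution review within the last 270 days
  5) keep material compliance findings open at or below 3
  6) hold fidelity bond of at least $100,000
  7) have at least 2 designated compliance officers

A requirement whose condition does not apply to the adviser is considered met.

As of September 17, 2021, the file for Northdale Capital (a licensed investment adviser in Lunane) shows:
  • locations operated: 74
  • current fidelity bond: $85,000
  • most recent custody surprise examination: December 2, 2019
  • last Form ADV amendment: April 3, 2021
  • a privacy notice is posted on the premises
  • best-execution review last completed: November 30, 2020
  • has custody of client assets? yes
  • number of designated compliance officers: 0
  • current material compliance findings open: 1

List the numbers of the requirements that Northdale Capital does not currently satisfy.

1, 3, 4, 6, 7

1. custody surprise examination 655 days ago vs limit 540 → not met
2. privacy notice present → met
3. Form ADV amendment 167 days ago vs limit 120 → not met
4. condition 'has custody of client assets' holds; best-execution review 291 days ago vs limit 270 → not met
5. material compliance findings open 1 ≤ 3 → met
6. fidelity bond $85,000 < $100,000 → not met
7. designated compliance officers 0 < 2 → not met
Not met: 1, 3, 4, 6, 7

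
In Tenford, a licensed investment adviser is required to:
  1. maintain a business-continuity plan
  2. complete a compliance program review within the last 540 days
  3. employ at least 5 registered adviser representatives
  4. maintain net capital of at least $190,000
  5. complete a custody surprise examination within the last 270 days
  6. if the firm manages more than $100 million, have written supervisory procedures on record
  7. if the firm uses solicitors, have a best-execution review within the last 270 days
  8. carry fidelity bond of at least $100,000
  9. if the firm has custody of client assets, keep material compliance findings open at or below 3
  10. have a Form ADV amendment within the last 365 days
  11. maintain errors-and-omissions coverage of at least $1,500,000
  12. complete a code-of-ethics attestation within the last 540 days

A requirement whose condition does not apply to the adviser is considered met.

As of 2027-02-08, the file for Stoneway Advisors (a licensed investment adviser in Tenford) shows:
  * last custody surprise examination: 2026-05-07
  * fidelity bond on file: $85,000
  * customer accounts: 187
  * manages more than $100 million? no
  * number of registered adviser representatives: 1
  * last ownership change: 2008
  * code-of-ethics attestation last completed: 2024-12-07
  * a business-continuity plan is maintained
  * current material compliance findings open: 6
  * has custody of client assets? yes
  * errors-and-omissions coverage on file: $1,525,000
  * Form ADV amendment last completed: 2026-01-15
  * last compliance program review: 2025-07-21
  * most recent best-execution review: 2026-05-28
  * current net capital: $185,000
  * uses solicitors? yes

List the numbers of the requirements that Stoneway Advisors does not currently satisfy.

2, 3, 4, 5, 8, 9, 10, 12

1. business-continuity plan present → met
2. compliance program review 567 days ago vs limit 540 → not met
3. registered adviser representatives 1 < 5 → not met
4. net capital $185,000 < $190,000 → not met
5. custody surprise examination 277 days ago vs limit 270 → not met
6. condition 'manages more than $100 million' does not hold → requirement n/a → met
7. condition 'uses solicitors' holds; best-execution review 256 days ago vs limit 270 → met
8. fidelity bond $85,000 < $100,000 → not met
9. condition 'has custody of client assets' holds; material compliance findings open 6 > 3 → not met
10. Form ADV amendment 389 days ago vs limit 365 → not met
11. errors-and-omissions coverage $1,525,000 ≥ $1,500,000 → met
12. code-of-ethics attestation 793 days ago vs limit 540 → not met
Not met: 2, 3, 4, 5, 8, 9, 10, 12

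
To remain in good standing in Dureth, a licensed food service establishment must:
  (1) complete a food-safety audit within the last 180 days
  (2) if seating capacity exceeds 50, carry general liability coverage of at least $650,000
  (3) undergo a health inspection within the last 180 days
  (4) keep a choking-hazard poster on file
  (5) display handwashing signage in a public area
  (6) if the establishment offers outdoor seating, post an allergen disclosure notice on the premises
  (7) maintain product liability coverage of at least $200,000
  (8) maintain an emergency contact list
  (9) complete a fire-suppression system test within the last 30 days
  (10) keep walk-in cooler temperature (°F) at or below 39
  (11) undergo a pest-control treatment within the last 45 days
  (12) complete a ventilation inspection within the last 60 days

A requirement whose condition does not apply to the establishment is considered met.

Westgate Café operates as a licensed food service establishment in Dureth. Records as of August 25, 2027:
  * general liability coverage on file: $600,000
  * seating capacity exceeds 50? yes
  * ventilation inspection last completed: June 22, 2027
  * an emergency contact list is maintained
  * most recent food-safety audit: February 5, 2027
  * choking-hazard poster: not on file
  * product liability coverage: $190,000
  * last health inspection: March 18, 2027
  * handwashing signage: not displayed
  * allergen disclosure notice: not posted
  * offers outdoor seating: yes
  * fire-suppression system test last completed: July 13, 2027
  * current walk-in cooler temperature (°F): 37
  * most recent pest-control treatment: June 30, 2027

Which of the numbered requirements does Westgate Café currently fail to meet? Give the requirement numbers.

1. food-safety audit 201 days ago vs limit 180 → not met
2. condition 'seating capacity exceeds 50' holds; general liability coverage $600,000 < $650,000 → not met
3. health inspection 160 days ago vs limit 180 → met
4. choking-hazard poster absent → not met
5. handwashing signage absent → not met
6. condition 'offers outdoor seating' holds; allergen disclosure notice absent → not met
7. product liability coverage $190,000 < $200,000 → not met
8. emergency contact list present → met
9. fire-suppression system test 43 days ago vs limit 30 → not met
10. walk-in cooler temperature (°F) 37 ≤ 39 → met
11. pest-control treatment 56 days ago vs limit 45 → not met
12. ventilation inspection 64 days ago vs limit 60 → not met
Not met: 1, 2, 4, 5, 6, 7, 9, 11, 12

1, 2, 4, 5, 6, 7, 9, 11, 12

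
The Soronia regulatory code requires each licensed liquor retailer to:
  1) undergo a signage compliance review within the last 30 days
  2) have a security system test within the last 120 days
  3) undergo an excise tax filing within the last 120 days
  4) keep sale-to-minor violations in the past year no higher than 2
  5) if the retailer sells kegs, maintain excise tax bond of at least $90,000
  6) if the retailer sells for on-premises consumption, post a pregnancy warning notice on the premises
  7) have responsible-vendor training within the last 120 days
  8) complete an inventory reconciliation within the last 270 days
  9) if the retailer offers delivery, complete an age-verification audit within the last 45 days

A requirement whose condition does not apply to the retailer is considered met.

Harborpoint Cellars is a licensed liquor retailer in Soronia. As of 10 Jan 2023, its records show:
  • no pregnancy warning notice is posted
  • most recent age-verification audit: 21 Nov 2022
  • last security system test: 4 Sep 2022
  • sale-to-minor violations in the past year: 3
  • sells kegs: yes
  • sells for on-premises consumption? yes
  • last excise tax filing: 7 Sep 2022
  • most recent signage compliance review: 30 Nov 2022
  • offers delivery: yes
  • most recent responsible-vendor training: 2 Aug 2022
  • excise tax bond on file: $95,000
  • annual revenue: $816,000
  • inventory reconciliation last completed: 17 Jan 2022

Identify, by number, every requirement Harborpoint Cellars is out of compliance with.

1. signage compliance review 41 days ago vs limit 30 → not met
2. security system test 128 days ago vs limit 120 → not met
3. excise tax filing 125 days ago vs limit 120 → not met
4. sale-to-minor violations in the past year 3 > 2 → not met
5. condition 'sells kegs' holds; excise tax bond $95,000 ≥ $90,000 → met
6. condition 'sells for on-premises consumption' holds; pregnancy warning notice absent → not met
7. responsible-vendor training 161 days ago vs limit 120 → not met
8. inventory reconciliation 358 days ago vs limit 270 → not met
9. condition 'offers delivery' holds; age-verification audit 50 days ago vs limit 45 → not met
Not met: 1, 2, 3, 4, 6, 7, 8, 9

1, 2, 3, 4, 6, 7, 8, 9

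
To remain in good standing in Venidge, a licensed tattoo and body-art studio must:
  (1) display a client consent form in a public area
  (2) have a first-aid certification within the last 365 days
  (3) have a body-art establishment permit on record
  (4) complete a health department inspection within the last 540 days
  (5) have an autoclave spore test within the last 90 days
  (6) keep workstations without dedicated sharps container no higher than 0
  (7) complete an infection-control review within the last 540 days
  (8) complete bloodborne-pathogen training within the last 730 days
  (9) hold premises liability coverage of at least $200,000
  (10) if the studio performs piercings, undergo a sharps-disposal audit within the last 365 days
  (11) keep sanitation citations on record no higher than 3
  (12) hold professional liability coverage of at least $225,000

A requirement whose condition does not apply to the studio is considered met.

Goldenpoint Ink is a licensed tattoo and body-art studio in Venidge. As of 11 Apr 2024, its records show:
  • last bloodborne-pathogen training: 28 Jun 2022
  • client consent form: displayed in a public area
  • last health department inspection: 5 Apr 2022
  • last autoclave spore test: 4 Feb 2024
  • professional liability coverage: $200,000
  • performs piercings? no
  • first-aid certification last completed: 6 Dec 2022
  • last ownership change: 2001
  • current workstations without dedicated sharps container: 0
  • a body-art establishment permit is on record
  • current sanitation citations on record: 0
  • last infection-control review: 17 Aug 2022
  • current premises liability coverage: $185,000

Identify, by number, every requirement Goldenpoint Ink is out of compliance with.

2, 4, 7, 9, 12

1. client consent form present → met
2. first-aid certification 492 days ago vs limit 365 → not met
3. body-art establishment permit present → met
4. health department inspection 737 days ago vs limit 540 → not met
5. autoclave spore test 67 days ago vs limit 90 → met
6. workstations without dedicated sharps container 0 ≤ 0 → met
7. infection-control review 603 days ago vs limit 540 → not met
8. bloodborne-pathogen training 653 days ago vs limit 730 → met
9. premises liability coverage $185,000 < $200,000 → not met
10. condition 'performs piercings' does not hold → requirement n/a → met
11. sanitation citations on record 0 ≤ 3 → met
12. professional liability coverage $200,000 < $225,000 → not met
Not met: 2, 4, 7, 9, 12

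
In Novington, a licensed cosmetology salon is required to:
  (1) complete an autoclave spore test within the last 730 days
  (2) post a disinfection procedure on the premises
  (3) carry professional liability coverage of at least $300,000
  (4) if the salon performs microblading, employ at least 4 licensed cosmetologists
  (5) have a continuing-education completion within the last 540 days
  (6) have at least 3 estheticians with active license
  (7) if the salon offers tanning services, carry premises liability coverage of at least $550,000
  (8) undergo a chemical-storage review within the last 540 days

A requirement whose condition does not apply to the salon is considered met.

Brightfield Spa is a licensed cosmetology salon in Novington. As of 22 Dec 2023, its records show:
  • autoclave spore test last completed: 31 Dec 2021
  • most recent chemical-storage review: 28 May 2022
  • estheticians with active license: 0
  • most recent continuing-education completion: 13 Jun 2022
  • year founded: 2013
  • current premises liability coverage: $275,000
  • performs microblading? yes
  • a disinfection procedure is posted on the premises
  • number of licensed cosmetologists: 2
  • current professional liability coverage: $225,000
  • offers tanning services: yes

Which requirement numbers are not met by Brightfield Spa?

3, 4, 5, 6, 7, 8

1. autoclave spore test 721 days ago vs limit 730 → met
2. disinfection procedure present → met
3. professional liability coverage $225,000 < $300,000 → not met
4. condition 'performs microblading' holds; licensed cosmetologists 2 < 4 → not met
5. continuing-education completion 557 days ago vs limit 540 → not met
6. estheticians with active license 0 < 3 → not met
7. condition 'offers tanning services' holds; premises liability coverage $275,000 < $550,000 → not met
8. chemical-storage review 573 days ago vs limit 540 → not met
Not met: 3, 4, 5, 6, 7, 8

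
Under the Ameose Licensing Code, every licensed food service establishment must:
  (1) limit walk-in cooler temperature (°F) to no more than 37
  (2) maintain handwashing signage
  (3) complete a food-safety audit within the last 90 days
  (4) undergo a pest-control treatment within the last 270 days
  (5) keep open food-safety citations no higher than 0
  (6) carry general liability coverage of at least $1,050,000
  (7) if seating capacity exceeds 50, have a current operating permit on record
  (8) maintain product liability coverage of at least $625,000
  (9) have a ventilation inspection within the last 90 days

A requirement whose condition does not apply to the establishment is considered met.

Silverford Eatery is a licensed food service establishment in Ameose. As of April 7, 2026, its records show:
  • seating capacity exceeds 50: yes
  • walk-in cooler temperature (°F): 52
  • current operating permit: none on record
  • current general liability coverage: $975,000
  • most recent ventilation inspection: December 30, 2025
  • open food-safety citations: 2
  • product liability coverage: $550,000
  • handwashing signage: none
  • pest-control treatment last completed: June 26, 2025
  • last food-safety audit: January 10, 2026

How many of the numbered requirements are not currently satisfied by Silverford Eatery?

8

1. walk-in cooler temperature (°F) 52 > 37 → not met
2. handwashing signage absent → not met
3. food-safety audit 87 days ago vs limit 90 → met
4. pest-control treatment 285 days ago vs limit 270 → not met
5. open food-safety citations 2 > 0 → not met
6. general liability coverage $975,000 < $1,050,000 → not met
7. condition 'seating capacity exceeds 50' holds; current operating permit absent → not met
8. product liability coverage $550,000 < $625,000 → not met
9. ventilation inspection 98 days ago vs limit 90 → not met
Not met: 8 of 9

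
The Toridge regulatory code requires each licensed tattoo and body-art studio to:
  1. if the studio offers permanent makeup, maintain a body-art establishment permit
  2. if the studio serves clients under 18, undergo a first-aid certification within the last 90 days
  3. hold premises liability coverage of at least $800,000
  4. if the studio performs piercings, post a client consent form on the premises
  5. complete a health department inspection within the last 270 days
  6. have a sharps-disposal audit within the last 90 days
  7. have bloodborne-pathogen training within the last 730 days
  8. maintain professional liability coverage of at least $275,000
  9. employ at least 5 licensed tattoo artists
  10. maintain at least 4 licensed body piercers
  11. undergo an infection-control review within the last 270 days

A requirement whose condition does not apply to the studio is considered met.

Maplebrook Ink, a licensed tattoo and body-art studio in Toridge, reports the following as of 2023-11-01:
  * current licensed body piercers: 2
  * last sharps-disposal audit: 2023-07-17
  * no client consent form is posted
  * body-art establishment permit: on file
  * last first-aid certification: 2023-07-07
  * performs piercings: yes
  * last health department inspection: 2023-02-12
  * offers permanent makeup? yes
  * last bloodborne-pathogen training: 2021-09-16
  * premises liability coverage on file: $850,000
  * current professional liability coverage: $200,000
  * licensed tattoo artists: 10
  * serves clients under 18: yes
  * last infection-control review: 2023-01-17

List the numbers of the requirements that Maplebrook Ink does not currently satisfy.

1. condition 'offers permanent makeup' holds; body-art establishment permit present → met
2. condition 'serves clients under 18' holds; first-aid certification 117 days ago vs limit 90 → not met
3. premises liability coverage $850,000 ≥ $800,000 → met
4. condition 'performs piercings' holds; client consent form absent → not met
5. health department inspection 262 days ago vs limit 270 → met
6. sharps-disposal audit 107 days ago vs limit 90 → not met
7. bloodborne-pathogen training 776 days ago vs limit 730 → not met
8. professional liability coverage $200,000 < $275,000 → not met
9. licensed tattoo artists 10 ≥ 5 → met
10. licensed body piercers 2 < 4 → not met
11. infection-control review 288 days ago vs limit 270 → not met
Not met: 2, 4, 6, 7, 8, 10, 11

2, 4, 6, 7, 8, 10, 11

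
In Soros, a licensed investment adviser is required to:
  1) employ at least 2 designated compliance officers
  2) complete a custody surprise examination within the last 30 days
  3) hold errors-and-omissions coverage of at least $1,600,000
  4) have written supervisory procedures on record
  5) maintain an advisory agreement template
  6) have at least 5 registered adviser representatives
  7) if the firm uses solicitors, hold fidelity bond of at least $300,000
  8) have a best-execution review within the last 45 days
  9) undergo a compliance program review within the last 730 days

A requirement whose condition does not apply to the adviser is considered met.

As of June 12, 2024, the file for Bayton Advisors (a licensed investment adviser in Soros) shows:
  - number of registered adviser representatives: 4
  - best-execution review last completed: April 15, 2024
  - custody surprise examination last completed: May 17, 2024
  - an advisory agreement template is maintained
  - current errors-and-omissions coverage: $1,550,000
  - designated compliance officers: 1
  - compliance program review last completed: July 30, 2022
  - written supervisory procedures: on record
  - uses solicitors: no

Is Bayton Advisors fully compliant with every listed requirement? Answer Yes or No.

No

1. designated compliance officers 1 < 2 → not met
2. custody surprise examination 26 days ago vs limit 30 → met
3. errors-and-omissions coverage $1,550,000 < $1,600,000 → not met
4. written supervisory procedures present → met
5. advisory agreement template present → met
6. registered adviser representatives 4 < 5 → not met
7. condition 'uses solicitors' does not hold → requirement n/a → met
8. best-execution review 58 days ago vs limit 45 → not met
9. compliance program review 683 days ago vs limit 730 → met
Not met: 1, 3, 6, 8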